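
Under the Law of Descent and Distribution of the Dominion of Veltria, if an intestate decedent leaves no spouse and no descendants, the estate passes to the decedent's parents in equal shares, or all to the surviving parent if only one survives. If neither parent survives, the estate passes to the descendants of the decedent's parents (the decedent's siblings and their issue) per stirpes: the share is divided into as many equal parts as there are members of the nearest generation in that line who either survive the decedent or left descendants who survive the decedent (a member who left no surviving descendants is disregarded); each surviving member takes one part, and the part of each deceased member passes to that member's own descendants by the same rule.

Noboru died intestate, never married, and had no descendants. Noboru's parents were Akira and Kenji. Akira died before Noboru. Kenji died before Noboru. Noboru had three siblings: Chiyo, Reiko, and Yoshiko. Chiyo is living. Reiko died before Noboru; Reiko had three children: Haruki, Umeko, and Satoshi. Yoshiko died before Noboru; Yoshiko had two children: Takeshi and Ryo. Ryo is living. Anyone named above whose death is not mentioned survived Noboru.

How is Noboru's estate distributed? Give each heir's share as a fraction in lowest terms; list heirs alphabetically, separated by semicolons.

Chiyo 1/3; Haruki 1/9; Ryo 1/6; Satoshi 1/9; Takeshi 1/6; Umeko 1/9

Neither parent survives and there are no descendants, so the estate passes to Noboru's siblings and their issue per stirpes.
The estate is divided into 3 equal shares of 1/3 among Chiyo, Reiko, Yoshiko.
Chiyo is living and takes 1/3.
Reiko predeceased; the 1/3 allotted to Reiko's branch passes to Reiko's issue by representation.
The 1/3 is divided into 3 equal shares of 1/9 among Haruki, Umeko, Satoshi.
Haruki is living and takes 1/9.
Umeko is living and takes 1/9.
Satoshi is living and takes 1/9.
Yoshiko predeceased; the 1/3 allotted to Yoshiko's branch passes to Yoshiko's issue by representation.
The 1/3 is divided into 2 equal shares of 1/6 among Takeshi, Ryo.
Takeshi is living and takes 1/6.
Ryo is living and takes 1/6.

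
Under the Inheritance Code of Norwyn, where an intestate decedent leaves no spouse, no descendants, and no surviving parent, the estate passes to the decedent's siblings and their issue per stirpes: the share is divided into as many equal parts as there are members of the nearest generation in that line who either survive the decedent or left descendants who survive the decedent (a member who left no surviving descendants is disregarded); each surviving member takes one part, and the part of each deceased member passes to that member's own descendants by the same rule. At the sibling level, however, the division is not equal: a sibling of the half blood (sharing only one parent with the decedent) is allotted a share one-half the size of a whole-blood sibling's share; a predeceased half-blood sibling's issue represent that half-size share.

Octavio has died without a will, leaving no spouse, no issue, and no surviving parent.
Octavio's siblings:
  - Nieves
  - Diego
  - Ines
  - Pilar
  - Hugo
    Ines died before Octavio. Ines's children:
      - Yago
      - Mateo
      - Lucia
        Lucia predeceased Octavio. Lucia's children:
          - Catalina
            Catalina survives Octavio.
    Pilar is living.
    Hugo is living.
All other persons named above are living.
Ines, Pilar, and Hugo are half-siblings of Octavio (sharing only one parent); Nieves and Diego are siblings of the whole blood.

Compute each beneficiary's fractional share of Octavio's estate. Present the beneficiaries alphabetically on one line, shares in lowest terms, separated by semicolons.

No spouse, descendants, or parent survives, so the estate passes to Octavio's siblings per stirpes.
Half-blood siblings count for one-half the weight of whole-blood siblings at the initial division.
Dividing 1 in proportion to weights (total weight 7/2): Nieves (weight 1) → 2/7; Diego (weight 1) → 2/7; Ines (weight 1/2) → 1/7; Pilar (weight 1/2) → 1/7; Hugo (weight 1/2) → 1/7.
Nieves is living and takes 2/7.
Diego is living and takes 2/7.
Ines predeceased; the 1/7 allotted to Ines's branch passes to Ines's issue by representation.
The 1/7 is divided into 3 equal shares of 1/21 among Yago, Mateo, Lucia.
Yago is living and takes 1/21.
Mateo is living and takes 1/21.
Lucia predeceased; the 1/21 allotted to Lucia's branch passes to Lucia's issue by representation.
Catalina is the sole taker at this level and receives the full 1/21.
Pilar is living and takes 1/7.
Hugo is living and takes 1/7.

Catalina 1/21; Diego 2/7; Hugo 1/7; Mateo 1/21; Nieves 2/7; Pilar 1/7; Yago 1/21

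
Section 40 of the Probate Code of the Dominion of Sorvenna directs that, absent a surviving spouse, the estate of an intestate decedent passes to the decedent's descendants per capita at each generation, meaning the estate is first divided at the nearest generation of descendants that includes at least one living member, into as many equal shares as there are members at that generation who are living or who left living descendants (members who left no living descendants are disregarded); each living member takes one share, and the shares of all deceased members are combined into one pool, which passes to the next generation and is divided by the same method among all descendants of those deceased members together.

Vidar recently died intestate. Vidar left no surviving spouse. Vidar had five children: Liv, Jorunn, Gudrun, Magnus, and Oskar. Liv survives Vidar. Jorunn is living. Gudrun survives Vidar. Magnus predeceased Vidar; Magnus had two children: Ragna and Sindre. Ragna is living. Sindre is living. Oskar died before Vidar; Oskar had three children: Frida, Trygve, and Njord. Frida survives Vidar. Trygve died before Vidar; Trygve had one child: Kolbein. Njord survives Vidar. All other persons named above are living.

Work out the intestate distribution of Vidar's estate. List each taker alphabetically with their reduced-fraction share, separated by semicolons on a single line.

Frida 2/25; Gudrun 1/5; Jorunn 1/5; Kolbein 2/25; Liv 1/5; Njord 2/25; Ragna 2/25; Sindre 2/25

There is no surviving spouse, so the entire estate passes to Vidar's descendants per capita at each generation.
At generation 1 (Liv, Jorunn, Gudrun, Magnus, Oskar) there are 5 shares of (1)/5 = 1/5 each.
Living: Liv, Jorunn, and Gudrun — each takes 1/5.
Deceased: Magnus and Oskar. Their combined 2/5 is pooled and carried to generation 2.
At generation 2 (Ragna, Sindre, Frida, Trygve, Njord) there are 5 shares of (2/5)/5 = 2/25 each.
Living: Ragna, Sindre, Frida, and Njord — each takes 2/25.
Deceased: Trygve. That 2/25 share is carried to generation 3.
At generation 3 (Kolbein) there are 1 shares of (2/25)/1 = 2/25 each.
Living: Kolbein — each takes 2/25.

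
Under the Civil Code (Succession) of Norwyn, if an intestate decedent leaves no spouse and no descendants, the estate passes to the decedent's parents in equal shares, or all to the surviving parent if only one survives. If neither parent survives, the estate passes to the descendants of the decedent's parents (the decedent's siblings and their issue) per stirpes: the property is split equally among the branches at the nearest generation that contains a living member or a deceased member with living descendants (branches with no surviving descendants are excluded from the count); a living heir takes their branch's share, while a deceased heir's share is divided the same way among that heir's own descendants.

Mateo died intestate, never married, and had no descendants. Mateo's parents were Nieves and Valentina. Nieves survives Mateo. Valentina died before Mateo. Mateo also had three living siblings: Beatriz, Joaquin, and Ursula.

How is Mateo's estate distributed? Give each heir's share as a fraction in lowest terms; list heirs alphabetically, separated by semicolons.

Only one parent, Nieves, survives, so Nieves takes the entire estate. The siblings take nothing because a surviving parent has priority.

Nieves 1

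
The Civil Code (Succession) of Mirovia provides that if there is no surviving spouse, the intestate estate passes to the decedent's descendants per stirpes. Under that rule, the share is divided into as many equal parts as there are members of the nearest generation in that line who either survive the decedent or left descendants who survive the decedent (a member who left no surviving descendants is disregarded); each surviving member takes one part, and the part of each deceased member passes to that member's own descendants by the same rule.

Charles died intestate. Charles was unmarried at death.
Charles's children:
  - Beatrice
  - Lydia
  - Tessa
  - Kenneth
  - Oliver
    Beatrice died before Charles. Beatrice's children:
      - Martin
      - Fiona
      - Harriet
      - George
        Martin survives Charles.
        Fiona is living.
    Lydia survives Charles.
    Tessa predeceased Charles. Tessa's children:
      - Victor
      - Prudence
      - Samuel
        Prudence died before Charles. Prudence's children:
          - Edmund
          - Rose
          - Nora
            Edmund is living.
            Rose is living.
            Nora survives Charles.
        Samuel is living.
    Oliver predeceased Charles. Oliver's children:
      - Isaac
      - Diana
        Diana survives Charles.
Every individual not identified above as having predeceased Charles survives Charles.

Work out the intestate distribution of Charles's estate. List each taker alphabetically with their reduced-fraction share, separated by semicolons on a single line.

Diana 1/10; Edmund 1/45; Fiona 1/20; George 1/20; Harriet 1/20; Isaac 1/10; Kenneth 1/5; Lydia 1/5; Martin 1/20; Nora 1/45; Rose 1/45; Samuel 1/15; Victor 1/15

There is no surviving spouse, so the entire estate passes to Charles's descendants per stirpes.
The estate is divided into 5 equal shares of 1/5 among Beatrice, Lydia, Tessa, Kenneth, Oliver.
Beatrice predeceased; the 1/5 allotted to Beatrice's branch passes to Beatrice's issue by representation.
The 1/5 is divided into 4 equal shares of 1/20 among Martin, Fiona, Harriet, George.
Martin is living and takes 1/20.
Fiona is living and takes 1/20.
Harriet is living and takes 1/20.
George is living and takes 1/20.
Lydia is living and takes 1/5.
Tessa predeceased; the 1/5 allotted to Tessa's branch passes to Tessa's issue by representation.
The 1/5 is divided into 3 equal shares of 1/15 among Victor, Prudence, Samuel.
Victor is living and takes 1/15.
Prudence predeceased; the 1/15 allotted to Prudence's branch passes to Prudence's issue by representation.
The 1/15 is divided into 3 equal shares of 1/45 among Edmund, Rose, Nora.
Edmund is living and takes 1/45.
Rose is living and takes 1/45.
Nora is living and takes 1/45.
Samuel is living and takes 1/15.
Kenneth is living and takes 1/5.
Oliver predeceased; the 1/5 allotted to Oliver's branch passes to Oliver's issue by representation.
The 1/5 is divided into 2 equal shares of 1/10 among Isaac, Diana.
Isaac is living and takes 1/10.
Diana is living and takes 1/10.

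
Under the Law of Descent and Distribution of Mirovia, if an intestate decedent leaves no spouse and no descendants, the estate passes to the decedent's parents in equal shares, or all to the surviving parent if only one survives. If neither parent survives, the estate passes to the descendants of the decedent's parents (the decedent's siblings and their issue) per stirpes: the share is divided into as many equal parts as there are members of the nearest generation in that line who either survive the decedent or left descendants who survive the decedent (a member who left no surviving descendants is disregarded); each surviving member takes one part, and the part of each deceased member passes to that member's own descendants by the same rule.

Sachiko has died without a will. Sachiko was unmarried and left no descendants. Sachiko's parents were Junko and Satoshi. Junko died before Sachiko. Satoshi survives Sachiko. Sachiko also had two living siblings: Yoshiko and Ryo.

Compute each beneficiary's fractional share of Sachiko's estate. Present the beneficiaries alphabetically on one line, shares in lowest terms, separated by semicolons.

Satoshi 1

Only one parent, Satoshi, survives, so Satoshi takes the entire estate. The siblings take nothing because a surviving parent has priority.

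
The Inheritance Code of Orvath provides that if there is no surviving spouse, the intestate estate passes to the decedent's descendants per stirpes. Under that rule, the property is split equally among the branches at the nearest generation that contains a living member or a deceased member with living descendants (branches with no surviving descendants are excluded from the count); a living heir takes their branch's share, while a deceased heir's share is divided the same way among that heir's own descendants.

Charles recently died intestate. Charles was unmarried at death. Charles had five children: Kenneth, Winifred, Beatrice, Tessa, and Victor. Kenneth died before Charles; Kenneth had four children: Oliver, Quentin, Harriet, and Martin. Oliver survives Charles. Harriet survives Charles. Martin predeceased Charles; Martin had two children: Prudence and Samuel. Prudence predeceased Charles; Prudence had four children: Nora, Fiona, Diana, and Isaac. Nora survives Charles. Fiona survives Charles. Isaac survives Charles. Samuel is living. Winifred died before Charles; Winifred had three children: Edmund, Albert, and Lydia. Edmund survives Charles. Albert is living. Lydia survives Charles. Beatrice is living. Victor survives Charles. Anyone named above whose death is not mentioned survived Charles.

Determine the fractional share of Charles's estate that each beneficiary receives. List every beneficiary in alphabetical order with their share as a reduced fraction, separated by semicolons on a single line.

Albert 1/15; Beatrice 1/5; Diana 1/160; Edmund 1/15; Fiona 1/160; Harriet 1/20; Isaac 1/160; Lydia 1/15; Nora 1/160; Oliver 1/20; Quentin 1/20; Samuel 1/40; Tessa 1/5; Victor 1/5

There is no surviving spouse, so the entire estate passes to Charles's descendants per stirpes.
The estate is divided into 5 equal shares of 1/5 among Kenneth, Winifred, Beatrice, Tessa, Victor.
Kenneth predeceased; the 1/5 allotted to Kenneth's branch passes to Kenneth's issue by representation.
The 1/5 is divided into 4 equal shares of 1/20 among Oliver, Quentin, Harriet, Martin.
Oliver is living and takes 1/20.
Quentin is living and takes 1/20.
Harriet is living and takes 1/20.
Martin predeceased; the 1/20 allotted to Martin's branch passes to Martin's issue by representation.
The 1/20 is divided into 2 equal shares of 1/40 among Prudence, Samuel.
Prudence predeceased; the 1/40 allotted to Prudence's branch passes to Prudence's issue by representation.
The 1/40 is divided into 4 equal shares of 1/160 among Nora, Fiona, Diana, Isaac.
Nora is living and takes 1/160.
Fiona is living and takes 1/160.
Diana is living and takes 1/160.
Isaac is living and takes 1/160.
Samuel is living and takes 1/40.
Winifred predeceased; the 1/5 allotted to Winifred's branch passes to Winifred's issue by representation.
The 1/5 is divided into 3 equal shares of 1/15 among Edmund, Albert, Lydia.
Edmund is living and takes 1/15.
Albert is living and takes 1/15.
Lydia is living and takes 1/15.
Beatrice is living and takes 1/5.
Tessa is living and takes 1/5.
Victor is living and takes 1/5.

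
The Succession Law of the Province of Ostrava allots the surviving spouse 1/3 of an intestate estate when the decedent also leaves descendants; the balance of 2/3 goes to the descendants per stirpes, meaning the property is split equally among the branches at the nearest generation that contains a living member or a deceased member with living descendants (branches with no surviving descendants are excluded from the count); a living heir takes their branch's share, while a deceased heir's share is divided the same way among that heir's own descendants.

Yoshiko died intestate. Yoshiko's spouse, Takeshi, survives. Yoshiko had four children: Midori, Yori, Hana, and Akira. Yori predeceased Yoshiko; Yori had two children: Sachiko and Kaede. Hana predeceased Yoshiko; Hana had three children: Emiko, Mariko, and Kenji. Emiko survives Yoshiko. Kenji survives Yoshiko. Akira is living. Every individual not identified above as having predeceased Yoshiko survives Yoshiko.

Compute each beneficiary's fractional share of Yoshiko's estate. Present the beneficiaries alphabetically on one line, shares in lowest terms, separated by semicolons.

Akira 1/6; Emiko 1/18; Kaede 1/12; Kenji 1/18; Mariko 1/18; Midori 1/6; Sachiko 1/12; Takeshi 1/3

Takeshi, as surviving spouse, takes 1/3.
The remaining 2/3 passes to Yoshiko's descendants per stirpes.
The 2/3 is divided into 4 equal shares of 1/6 among Midori, Yori, Hana, Akira.
Midori is living and takes 1/6.
Yori predeceased; the 1/6 allotted to Yori's branch passes to Yori's issue by representation.
The 1/6 is divided into 2 equal shares of 1/12 among Sachiko, Kaede.
Sachiko is living and takes 1/12.
Kaede is living and takes 1/12.
Hana predeceased; the 1/6 allotted to Hana's branch passes to Hana's issue by representation.
The 1/6 is divided into 3 equal shares of 1/18 among Emiko, Mariko, Kenji.
Emiko is living and takes 1/18.
Mariko is living and takes 1/18.
Kenji is living and takes 1/18.
Akira is living and takes 1/6.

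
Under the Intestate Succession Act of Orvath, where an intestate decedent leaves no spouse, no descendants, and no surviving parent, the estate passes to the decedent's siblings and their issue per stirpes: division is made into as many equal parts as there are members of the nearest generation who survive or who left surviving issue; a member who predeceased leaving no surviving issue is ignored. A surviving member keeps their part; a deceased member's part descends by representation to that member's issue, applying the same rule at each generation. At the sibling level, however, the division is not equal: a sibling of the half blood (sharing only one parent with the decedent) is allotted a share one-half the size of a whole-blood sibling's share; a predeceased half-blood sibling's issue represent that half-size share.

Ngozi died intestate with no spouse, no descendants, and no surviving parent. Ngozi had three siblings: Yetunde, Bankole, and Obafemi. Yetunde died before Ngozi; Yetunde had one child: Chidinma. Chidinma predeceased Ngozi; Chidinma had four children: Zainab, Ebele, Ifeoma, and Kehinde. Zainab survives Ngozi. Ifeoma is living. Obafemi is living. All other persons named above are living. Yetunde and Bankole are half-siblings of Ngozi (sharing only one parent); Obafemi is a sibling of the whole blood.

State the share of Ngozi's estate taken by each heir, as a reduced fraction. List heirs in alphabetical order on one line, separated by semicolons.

Bankole 1/4; Ebele 1/16; Ifeoma 1/16; Kehinde 1/16; Obafemi 1/2; Zainab 1/16

No spouse, descendants, or parent survives, so the estate passes to Ngozi's siblings per stirpes.
Half-blood siblings count for one-half the weight of whole-blood siblings at the initial division.
Dividing 1 in proportion to weights (total weight 2): Yetunde (weight 1/2) → 1/4; Bankole (weight 1/2) → 1/4; Obafemi (weight 1) → 1/2.
Yetunde predeceased; the 1/4 allotted to Yetunde's branch passes to Yetunde's issue by representation.
Chidinma's line is the sole branch at this level, so the full 1/4 passes to Chidinma's issue by representation.
The 1/4 is divided into 4 equal shares of 1/16 among Zainab, Ebele, Ifeoma, Kehinde.
Zainab is living and takes 1/16.
Ebele is living and takes 1/16.
Ifeoma is living and takes 1/16.
Kehinde is living and takes 1/16.
Bankole is living and takes 1/4.
Obafemi is living and takes 1/2.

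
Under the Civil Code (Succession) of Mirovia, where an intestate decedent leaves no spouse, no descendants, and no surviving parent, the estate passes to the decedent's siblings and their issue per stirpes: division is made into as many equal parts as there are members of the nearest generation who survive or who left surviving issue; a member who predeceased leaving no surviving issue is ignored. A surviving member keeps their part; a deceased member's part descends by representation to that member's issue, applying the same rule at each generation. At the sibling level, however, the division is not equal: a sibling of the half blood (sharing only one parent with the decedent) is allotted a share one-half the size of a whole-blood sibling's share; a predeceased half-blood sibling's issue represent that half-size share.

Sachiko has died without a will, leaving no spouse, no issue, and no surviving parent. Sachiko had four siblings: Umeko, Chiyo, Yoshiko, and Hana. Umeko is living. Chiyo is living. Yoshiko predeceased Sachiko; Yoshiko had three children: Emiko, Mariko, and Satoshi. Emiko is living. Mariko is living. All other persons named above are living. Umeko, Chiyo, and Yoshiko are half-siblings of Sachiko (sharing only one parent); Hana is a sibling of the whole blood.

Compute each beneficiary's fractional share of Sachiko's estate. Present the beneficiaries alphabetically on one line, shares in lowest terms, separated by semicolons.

Chiyo 1/5; Emiko 1/15; Hana 2/5; Mariko 1/15; Satoshi 1/15; Umeko 1/5

No spouse, descendants, or parent survives, so the estate passes to Sachiko's siblings per stirpes.
Half-blood siblings count for one-half the weight of whole-blood siblings at the initial division.
Dividing 1 in proportion to weights (total weight 5/2): Umeko (weight 1/2) → 1/5; Chiyo (weight 1/2) → 1/5; Yoshiko (weight 1/2) → 1/5; Hana (weight 1) → 2/5.
Umeko is living and takes 1/5.
Chiyo is living and takes 1/5.
Yoshiko predeceased; the 1/5 allotted to Yoshiko's branch passes to Yoshiko's issue by representation.
The 1/5 is divided into 3 equal shares of 1/15 among Emiko, Mariko, Satoshi.
Emiko is living and takes 1/15.
Mariko is living and takes 1/15.
Satoshi is living and takes 1/15.
Hana is living and takes 2/5.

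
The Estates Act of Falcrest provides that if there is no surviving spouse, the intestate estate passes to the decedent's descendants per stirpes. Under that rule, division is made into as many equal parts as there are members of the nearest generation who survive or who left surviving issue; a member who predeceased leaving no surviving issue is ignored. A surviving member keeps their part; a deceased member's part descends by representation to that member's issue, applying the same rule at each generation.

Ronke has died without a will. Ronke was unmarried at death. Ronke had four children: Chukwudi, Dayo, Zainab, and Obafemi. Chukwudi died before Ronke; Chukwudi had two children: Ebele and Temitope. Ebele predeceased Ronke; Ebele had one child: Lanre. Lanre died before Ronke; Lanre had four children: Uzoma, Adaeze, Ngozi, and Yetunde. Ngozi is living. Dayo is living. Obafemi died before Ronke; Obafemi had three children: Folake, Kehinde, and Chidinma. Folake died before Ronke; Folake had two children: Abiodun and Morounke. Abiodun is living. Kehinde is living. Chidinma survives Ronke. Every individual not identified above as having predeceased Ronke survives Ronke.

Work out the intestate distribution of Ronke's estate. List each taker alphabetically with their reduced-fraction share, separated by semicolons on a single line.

There is no surviving spouse, so the entire estate passes to Ronke's descendants per stirpes.
The estate is divided into 4 equal shares of 1/4 among Chukwudi, Dayo, Zainab, Obafemi.
Chukwudi predeceased; the 1/4 allotted to Chukwudi's branch passes to Chukwudi's issue by representation.
The 1/4 is divided into 2 equal shares of 1/8 among Ebele, Temitope.
Ebele predeceased; the 1/8 allotted to Ebele's branch passes to Ebele's issue by representation.
Lanre's line is the sole branch at this level, so the full 1/8 passes to Lanre's issue by representation.
The 1/8 is divided into 4 equal shares of 1/32 among Uzoma, Adaeze, Ngozi, Yetunde.
Uzoma is living and takes 1/32.
Adaeze is living and takes 1/32.
Ngozi is living and takes 1/32.
Yetunde is living and takes 1/32.
Temitope is living and takes 1/8.
Dayo is living and takes 1/4.
Zainab is living and takes 1/4.
Obafemi predeceased; the 1/4 allotted to Obafemi's branch passes to Obafemi's issue by representation.
The 1/4 is divided into 3 equal shares of 1/12 among Folake, Kehinde, Chidinma.
Folake predeceased; the 1/12 allotted to Folake's branch passes to Folake's issue by representation.
The 1/12 is divided into 2 equal shares of 1/24 among Abiodun, Morounke.
Abiodun is living and takes 1/24.
Morounke is living and takes 1/24.
Kehinde is living and takes 1/12.
Chidinma is living and takes 1/12.

Abiodun 1/24; Adaeze 1/32; Chidinma 1/12; Dayo 1/4; Kehinde 1/12; Morounke 1/24; Ngozi 1/32; Temitope 1/8; Uzoma 1/32; Yetunde 1/32; Zainab 1/4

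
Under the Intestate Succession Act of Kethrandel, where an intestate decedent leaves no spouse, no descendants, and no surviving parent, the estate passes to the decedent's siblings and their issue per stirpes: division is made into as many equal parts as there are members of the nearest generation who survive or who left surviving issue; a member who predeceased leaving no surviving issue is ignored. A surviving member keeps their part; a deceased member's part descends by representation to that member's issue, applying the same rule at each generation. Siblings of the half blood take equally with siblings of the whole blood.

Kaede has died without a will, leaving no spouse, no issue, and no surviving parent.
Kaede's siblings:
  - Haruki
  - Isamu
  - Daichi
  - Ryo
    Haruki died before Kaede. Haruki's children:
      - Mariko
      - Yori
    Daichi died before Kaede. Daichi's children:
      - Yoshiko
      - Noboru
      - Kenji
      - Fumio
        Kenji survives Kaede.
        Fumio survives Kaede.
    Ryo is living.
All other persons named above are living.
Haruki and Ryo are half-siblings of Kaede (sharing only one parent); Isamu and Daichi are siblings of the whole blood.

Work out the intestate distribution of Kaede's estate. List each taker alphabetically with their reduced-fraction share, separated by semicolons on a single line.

No spouse, descendants, or parent survives, so the estate passes to Kaede's siblings per stirpes.
Half-blood and whole-blood siblings take equally under the stated rule.
The estate is divided into 4 equal shares of 1/4 among Haruki, Isamu, Daichi, Ryo.
Haruki predeceased; the 1/4 allotted to Haruki's branch passes to Haruki's issue by representation.
The 1/4 is divided into 2 equal shares of 1/8 among Mariko, Yori.
Mariko is living and takes 1/8.
Yori is living and takes 1/8.
Isamu is living and takes 1/4.
Daichi predeceased; the 1/4 allotted to Daichi's branch passes to Daichi's issue by representation.
The 1/4 is divided into 4 equal shares of 1/16 among Yoshiko, Noboru, Kenji, Fumio.
Yoshiko is living and takes 1/16.
Noboru is living and takes 1/16.
Kenji is living and takes 1/16.
Fumio is living and takes 1/16.
Ryo is living and takes 1/4.

Fumio 1/16; Isamu 1/4; Kenji 1/16; Mariko 1/8; Noboru 1/16; Ryo 1/4; Yori 1/8; Yoshiko 1/16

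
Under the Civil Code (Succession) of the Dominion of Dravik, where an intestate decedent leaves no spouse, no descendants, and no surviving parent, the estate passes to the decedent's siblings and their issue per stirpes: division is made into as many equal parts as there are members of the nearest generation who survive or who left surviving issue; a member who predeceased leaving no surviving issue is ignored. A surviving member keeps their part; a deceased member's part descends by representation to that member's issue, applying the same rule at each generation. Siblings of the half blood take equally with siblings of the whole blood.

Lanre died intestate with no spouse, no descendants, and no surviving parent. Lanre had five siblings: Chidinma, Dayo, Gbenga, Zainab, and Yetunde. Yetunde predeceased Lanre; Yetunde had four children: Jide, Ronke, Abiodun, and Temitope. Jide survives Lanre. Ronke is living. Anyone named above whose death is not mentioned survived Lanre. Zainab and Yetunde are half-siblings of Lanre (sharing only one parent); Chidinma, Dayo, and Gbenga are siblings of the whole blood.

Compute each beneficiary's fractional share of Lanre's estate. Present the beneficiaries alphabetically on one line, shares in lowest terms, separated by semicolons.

Abiodun 1/20; Chidinma 1/5; Dayo 1/5; Gbenga 1/5; Jide 1/20; Ronke 1/20; Temitope 1/20; Zainab 1/5

No spouse, descendants, or parent survives, so the estate passes to Lanre's siblings per stirpes.
Half-blood and whole-blood siblings take equally under the stated rule.
The estate is divided into 5 equal shares of 1/5 among Chidinma, Dayo, Gbenga, Zainab, Yetunde.
Chidinma is living and takes 1/5.
Dayo is living and takes 1/5.
Gbenga is living and takes 1/5.
Zainab is living and takes 1/5.
Yetunde predeceased; the 1/5 allotted to Yetunde's branch passes to Yetunde's issue by representation.
The 1/5 is divided into 4 equal shares of 1/20 among Jide, Ronke, Abiodun, Temitope.
Jide is living and takes 1/20.
Ronke is living and takes 1/20.
Abiodun is living and takes 1/20.
Temitope is living and takes 1/20.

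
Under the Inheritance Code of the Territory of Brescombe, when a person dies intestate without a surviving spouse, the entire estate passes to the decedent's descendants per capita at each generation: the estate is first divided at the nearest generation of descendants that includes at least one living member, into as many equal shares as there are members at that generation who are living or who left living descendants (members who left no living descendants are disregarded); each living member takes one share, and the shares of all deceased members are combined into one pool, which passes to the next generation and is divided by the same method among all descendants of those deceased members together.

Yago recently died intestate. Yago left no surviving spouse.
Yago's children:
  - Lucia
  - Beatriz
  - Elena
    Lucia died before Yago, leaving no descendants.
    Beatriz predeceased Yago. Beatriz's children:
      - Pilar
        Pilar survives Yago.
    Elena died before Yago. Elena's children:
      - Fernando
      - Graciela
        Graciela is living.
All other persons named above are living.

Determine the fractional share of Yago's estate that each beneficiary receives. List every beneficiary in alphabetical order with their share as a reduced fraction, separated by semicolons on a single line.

Fernando 1/3; Graciela 1/3; Pilar 1/3

There is no surviving spouse, so the entire estate passes to Yago's descendants per capita at each generation.
No one at generation 1 (Beatriz, Elena) is living; moving to the next generation.
At generation 2 (Pilar, Fernando, Graciela) there are 3 shares of (1)/3 = 1/3 each.
Living: Pilar, Fernando, and Graciela — each takes 1/3.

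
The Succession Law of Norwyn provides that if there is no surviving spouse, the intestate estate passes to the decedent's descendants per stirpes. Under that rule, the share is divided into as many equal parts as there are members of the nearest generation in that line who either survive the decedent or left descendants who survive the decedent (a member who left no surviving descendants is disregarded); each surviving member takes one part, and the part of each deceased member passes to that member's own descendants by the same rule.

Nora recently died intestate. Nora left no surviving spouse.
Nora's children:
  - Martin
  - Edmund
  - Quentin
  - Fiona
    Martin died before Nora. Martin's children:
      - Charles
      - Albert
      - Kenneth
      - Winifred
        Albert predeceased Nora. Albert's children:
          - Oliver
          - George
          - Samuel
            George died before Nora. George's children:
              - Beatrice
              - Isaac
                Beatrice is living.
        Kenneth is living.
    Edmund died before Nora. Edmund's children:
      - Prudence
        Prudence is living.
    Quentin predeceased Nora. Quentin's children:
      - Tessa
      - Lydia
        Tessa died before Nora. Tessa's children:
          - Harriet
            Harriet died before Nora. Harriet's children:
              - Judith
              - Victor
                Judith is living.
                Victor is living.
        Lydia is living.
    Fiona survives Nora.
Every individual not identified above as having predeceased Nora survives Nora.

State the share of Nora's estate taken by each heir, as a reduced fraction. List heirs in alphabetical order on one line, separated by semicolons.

There is no surviving spouse, so the entire estate passes to Nora's descendants per stirpes.
The estate is divided into 4 equal shares of 1/4 among Martin, Edmund, Quentin, Fiona.
Martin predeceased; the 1/4 allotted to Martin's branch passes to Martin's issue by representation.
The 1/4 is divided into 4 equal shares of 1/16 among Charles, Albert, Kenneth, Winifred.
Charles is living and takes 1/16.
Albert predeceased; the 1/16 allotted to Albert's branch passes to Albert's issue by representation.
The 1/16 is divided into 3 equal shares of 1/48 among Oliver, George, Samuel.
Oliver is living and takes 1/48.
George predeceased; the 1/48 allotted to George's branch passes to George's issue by representation.
The 1/48 is divided into 2 equal shares of 1/96 among Beatrice, Isaac.
Beatrice is living and takes 1/96.
Isaac is living and takes 1/96.
Samuel is living and takes 1/48.
Kenneth is living and takes 1/16.
Winifred is living and takes 1/16.
Edmund predeceased; the 1/4 allotted to Edmund's branch passes to Edmund's issue by representation.
Prudence is the sole taker at this level and receives the full 1/4.
Quentin predeceased; the 1/4 allotted to Quentin's branch passes to Quentin's issue by representation.
The 1/4 is divided into 2 equal shares of 1/8 among Tessa, Lydia.
Tessa predeceased; the 1/8 allotted to Tessa's branch passes to Tessa's issue by representation.
Harriet's line is the sole branch at this level, so the full 1/8 passes to Harriet's issue by representation.
The 1/8 is divided into 2 equal shares of 1/16 among Judith, Victor.
Judith is living and takes 1/16.
Victor is living and takes 1/16.
Lydia is living and takes 1/8.
Fiona is living and takes 1/4.

Beatrice 1/96; Charles 1/16; Fiona 1/4; Isaac 1/96; Judith 1/16; Kenneth 1/16; Lydia 1/8; Oliver 1/48; Prudence 1/4; Samuel 1/48; Victor 1/16; Winifred 1/16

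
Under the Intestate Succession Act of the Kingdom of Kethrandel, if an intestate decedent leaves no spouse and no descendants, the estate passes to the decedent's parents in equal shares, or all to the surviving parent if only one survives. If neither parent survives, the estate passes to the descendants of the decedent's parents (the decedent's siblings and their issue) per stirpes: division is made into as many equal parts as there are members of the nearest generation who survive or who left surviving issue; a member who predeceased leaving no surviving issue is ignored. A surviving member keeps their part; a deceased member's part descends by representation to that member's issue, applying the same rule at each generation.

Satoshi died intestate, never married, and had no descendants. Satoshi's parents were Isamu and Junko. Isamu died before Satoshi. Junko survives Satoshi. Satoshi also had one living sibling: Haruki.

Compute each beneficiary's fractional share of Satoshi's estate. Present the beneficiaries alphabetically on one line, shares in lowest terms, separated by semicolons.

Junko 1

Only one parent, Junko, survives, so Junko takes the entire estate. The siblings take nothing because a surviving parent has priority.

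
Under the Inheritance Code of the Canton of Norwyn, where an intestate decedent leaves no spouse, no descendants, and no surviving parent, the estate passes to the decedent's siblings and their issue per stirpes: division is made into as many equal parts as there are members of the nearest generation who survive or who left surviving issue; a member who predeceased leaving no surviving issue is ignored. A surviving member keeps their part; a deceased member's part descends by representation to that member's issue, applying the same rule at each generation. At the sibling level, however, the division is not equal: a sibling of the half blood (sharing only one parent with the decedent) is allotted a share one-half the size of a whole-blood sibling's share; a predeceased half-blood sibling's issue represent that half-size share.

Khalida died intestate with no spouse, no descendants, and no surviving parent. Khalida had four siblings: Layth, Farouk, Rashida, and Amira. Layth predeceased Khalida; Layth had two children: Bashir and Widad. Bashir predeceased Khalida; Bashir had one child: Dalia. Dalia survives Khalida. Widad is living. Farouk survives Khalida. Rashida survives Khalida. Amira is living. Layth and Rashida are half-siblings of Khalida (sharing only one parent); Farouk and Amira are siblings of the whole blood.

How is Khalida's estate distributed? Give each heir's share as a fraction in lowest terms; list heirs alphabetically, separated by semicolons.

Amira 1/3; Dalia 1/12; Farouk 1/3; Rashida 1/6; Widad 1/12

No spouse, descendants, or parent survives, so the estate passes to Khalida's siblings per stirpes.
Half-blood siblings count for one-half the weight of whole-blood siblings at the initial division.
Dividing 1 in proportion to weights (total weight 3): Layth (weight 1/2) → 1/6; Farouk (weight 1) → 1/3; Rashida (weight 1/2) → 1/6; Amira (weight 1) → 1/3.
Layth predeceased; the 1/6 allotted to Layth's branch passes to Layth's issue by representation.
The 1/6 is divided into 2 equal shares of 1/12 among Bashir, Widad.
Bashir predeceased; the 1/12 allotted to Bashir's branch passes to Bashir's issue by representation.
Dalia is the sole taker at this level and receives the full 1/12.
Widad is living and takes 1/12.
Farouk is living and takes 1/3.
Rashida is living and takes 1/6.
Amira is living and takes 1/3.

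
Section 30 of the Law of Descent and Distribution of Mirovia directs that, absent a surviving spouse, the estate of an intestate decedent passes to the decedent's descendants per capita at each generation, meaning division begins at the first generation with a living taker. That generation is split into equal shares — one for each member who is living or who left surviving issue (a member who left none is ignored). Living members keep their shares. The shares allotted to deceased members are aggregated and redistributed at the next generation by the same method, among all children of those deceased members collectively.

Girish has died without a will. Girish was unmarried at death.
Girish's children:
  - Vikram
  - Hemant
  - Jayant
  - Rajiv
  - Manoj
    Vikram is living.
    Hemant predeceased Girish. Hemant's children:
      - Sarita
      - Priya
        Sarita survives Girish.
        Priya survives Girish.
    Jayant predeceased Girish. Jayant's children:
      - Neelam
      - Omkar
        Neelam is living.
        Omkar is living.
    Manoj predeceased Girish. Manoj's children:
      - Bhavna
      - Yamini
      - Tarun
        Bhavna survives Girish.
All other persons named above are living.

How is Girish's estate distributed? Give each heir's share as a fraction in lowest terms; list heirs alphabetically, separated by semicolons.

There is no surviving spouse, so the entire estate passes to Girish's descendants per capita at each generation.
At generation 1 (Vikram, Hemant, Jayant, Rajiv, Manoj) there are 5 shares of (1)/5 = 1/5 each.
Living: Vikram and Rajiv — each takes 1/5.
Deceased: Hemant, Jayant, and Manoj. Their combined 3/5 is pooled and carried to generation 2.
At generation 2 (Sarita, Priya, Neelam, Omkar, Bhavna, Yamini, Tarun) there are 7 shares of (3/5)/7 = 3/35 each.
Living: Sarita, Priya, Neelam, Omkar, Bhavna, Yamini, and Tarun — each takes 3/35.

Bhavna 3/35; Neelam 3/35; Omkar 3/35; Priya 3/35; Rajiv 1/5; Sarita 3/35; Tarun 3/35; Vikram 1/5; Yamini 3/35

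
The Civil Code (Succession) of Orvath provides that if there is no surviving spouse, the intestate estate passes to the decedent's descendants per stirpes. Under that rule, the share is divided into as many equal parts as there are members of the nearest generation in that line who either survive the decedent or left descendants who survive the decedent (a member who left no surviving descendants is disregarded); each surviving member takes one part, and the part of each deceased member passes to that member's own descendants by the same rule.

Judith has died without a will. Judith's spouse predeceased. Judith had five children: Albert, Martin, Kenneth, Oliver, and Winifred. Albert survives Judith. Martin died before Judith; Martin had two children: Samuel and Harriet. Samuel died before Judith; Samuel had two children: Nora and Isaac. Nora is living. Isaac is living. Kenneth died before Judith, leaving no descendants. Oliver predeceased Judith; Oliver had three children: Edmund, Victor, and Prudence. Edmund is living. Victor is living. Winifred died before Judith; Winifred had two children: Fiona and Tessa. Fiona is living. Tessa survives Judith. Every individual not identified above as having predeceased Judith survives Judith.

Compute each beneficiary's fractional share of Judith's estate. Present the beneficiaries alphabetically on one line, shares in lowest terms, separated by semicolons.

There is no surviving spouse, so the entire estate passes to Judith's descendants per stirpes.
Kenneth left no surviving issue, so that branch lapses and is disregarded.
The estate is divided into 4 equal shares of 1/4 among Albert, Martin, Oliver, Winifred.
Albert is living and takes 1/4.
Martin predeceased; the 1/4 allotted to Martin's branch passes to Martin's issue by representation.
The 1/4 is divided into 2 equal shares of 1/8 among Samuel, Harriet.
Samuel predeceased; the 1/8 allotted to Samuel's branch passes to Samuel's issue by representation.
The 1/8 is divided into 2 equal shares of 1/16 among Nora, Isaac.
Nora is living and takes 1/16.
Isaac is living and takes 1/16.
Harriet is living and takes 1/8.
Oliver predeceased; the 1/4 allotted to Oliver's branch passes to Oliver's issue by representation.
The 1/4 is divided into 3 equal shares of 1/12 among Edmund, Victor, Prudence.
Edmund is living and takes 1/12.
Victor is living and takes 1/12.
Prudence is living and takes 1/12.
Winifred predeceased; the 1/4 allotted to Winifred's branch passes to Winifred's issue by representation.
The 1/4 is divided into 2 equal shares of 1/8 among Fiona, Tessa.
Fiona is living and takes 1/8.
Tessa is living and takes 1/8.

Albert 1/4; Edmund 1/12; Fiona 1/8; Harriet 1/8; Isaac 1/16; Nora 1/16; Prudence 1/12; Tessa 1/8; Victor 1/12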